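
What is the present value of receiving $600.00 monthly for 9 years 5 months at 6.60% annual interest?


Present value of an ordinary annuity: PV = PMT × (1 − (1 + r)^(−n)) / r
Monthly rate r = 0.066/12 = 0.0055, n = 113
PV = $600.00 × (1 − (1 + 0.066/12)^(−113)) / (0.066/12)
PV = $600.00 × 83.990257
PV = $50,394.15

PV = PMT × (1-(1+r)^(-n))/r = $50,394.15


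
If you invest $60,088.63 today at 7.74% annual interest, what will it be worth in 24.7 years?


Future value formula: FV = PV × (1 + r)^t
FV = $60,088.63 × (1 + 0.0774)^24.7
FV = $60,088.63 × 6.3053789
FV = $378,881.58

FV = PV × (1 + r)^t = $378,881.58


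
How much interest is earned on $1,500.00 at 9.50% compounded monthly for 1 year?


Compound interest earned = final amount − principal.
A = P(1 + r/n)^(nt) = $1,500.00 × (1 + 0.095/12)^(12 × 1) = $1,648.87
Interest = A − P = $1,648.87 − $1,500.00 = $148.87

Interest = A - P = $148.87


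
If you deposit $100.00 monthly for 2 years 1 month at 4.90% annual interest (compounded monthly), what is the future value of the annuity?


Future value of an ordinary annuity: FV = PMT × ((1 + r)^n − 1) / r
Monthly rate r = 0.049/12 ≈ 0.00408333, n = 25
FV = $100.00 × ((1 + 0.049/12)^25 − 1) / (0.049/12)
FV = $100.00 × 26.264226
FV = $2,626.42

FV = PMT × ((1+r)^n - 1)/r = $2,626.42


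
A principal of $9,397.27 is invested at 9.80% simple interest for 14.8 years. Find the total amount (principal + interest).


Total amount formula: A = P(1 + rt) = P + P·r·t
Interest: I = P × r × t = $9,397.27 × 0.098 × 14.8 = $13,629.80
A = P + I = $9,397.27 + $13,629.80 = $23,027.07

A = P + I = P(1 + rt) = $23,027.07


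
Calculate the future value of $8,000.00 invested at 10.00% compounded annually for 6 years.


Compound interest formula: A = P(1 + r/n)^(nt)
A = $8,000.00 × (1 + 0.1/1)^(1 × 6)
Growth factor: (1 + 0.1/1)^6 = 1.771561
A = $8,000.00 × 1.771561
A = $14,172.49

A = P(1 + r/n)^(nt) = $14,172.49


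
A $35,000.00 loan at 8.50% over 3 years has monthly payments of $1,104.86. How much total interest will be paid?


Total paid over the life of the loan = PMT × n.
Total paid = $1,104.86 × 36 = $39,774.96
Total interest = total paid − principal = $39,774.96 − $35,000.00 = $4,774.96

Total interest = (PMT × n) - PV = $4,774.96


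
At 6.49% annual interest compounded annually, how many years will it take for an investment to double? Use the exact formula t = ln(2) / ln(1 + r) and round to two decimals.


Doubling condition: (1 + r)^t = 2
Take ln of both sides: t × ln(1 + r) = ln(2)
t = ln(2) / ln(1 + r)
t = 0.693147 / 0.062881
t = 11.02

t = ln(2) / ln(1 + r) = 11.02 years


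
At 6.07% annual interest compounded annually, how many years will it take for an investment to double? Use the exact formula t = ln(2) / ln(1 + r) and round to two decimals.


Doubling condition: (1 + r)^t = 2
Take ln of both sides: t × ln(1 + r) = ln(2)
t = ln(2) / ln(1 + r)
t = 0.693147 / 0.058929
t = 11.76

t = ln(2) / ln(1 + r) = 11.76 years


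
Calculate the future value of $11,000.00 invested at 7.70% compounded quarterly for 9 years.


Compound interest formula: A = P(1 + r/n)^(nt)
A = $11,000.00 × (1 + 0.077/4)^(4 × 9)
Growth factor: (1 + 0.077/4)^36 = 1.986579
A = $11,000.00 × 1.986579
A = $21,852.37

A = P(1 + r/n)^(nt) = $21,852.37


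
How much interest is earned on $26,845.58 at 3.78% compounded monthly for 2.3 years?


Compound interest earned = final amount − principal.
A = P(1 + r/n)^(nt) = $26,845.58 × (1 + 0.0378/12)^(12 × 2.3) = $29,280.00
Interest = A − P = $29,280.00 − $26,845.58 = $2,434.42

Interest = A - P = $2,434.42


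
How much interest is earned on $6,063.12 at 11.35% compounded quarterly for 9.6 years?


Compound interest earned = final amount − principal.
A = P(1 + r/n)^(nt) = $6,063.12 × (1 + 0.1135/4)^(4 × 9.6) = $17,754.73
Interest = A − P = $17,754.73 − $6,063.12 = $11,691.61

Interest = A - P = $11,691.61


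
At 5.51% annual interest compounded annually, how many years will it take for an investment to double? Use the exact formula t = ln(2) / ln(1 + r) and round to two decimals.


Doubling condition: (1 + r)^t = 2
Take ln of both sides: t × ln(1 + r) = ln(2)
t = ln(2) / ln(1 + r)
t = 0.693147 / 0.053636
t = 12.92

t = ln(2) / ln(1 + r) = 12.92 years


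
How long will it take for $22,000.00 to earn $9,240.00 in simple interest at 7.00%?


Rearrange the simple interest formula for t:
I = P × r × t  ⇒  t = I / (P × r)
t = $9,240.00 / ($22,000.00 × 0.07)
t = 6

t = I/(P×r) = 6 years


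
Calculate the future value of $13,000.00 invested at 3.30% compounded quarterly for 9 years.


Compound interest formula: A = P(1 + r/n)^(nt)
A = $13,000.00 × (1 + 0.033/4)^(4 × 9)
Growth factor: (1 + 0.033/4)^36 = 1.3441765
A = $13,000.00 × 1.3441765
A = $17,474.29

A = P(1 + r/n)^(nt) = $17,474.29


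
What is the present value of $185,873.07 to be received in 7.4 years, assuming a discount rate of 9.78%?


Present value formula: PV = FV / (1 + r)^t
PV = $185,873.07 / (1 + 0.0978)^7.4
PV = $185,873.07 / 1.9946738
PV = $93,184.70

PV = FV / (1 + r)^t = $93,184.70


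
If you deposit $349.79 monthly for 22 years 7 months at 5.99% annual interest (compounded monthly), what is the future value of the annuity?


Future value of an ordinary annuity: FV = PMT × ((1 + r)^n − 1) / r
Monthly rate r = 0.0599/12 ≈ 0.00499167, n = 271
FV = $349.79 × ((1 + 0.0599/12)^271 − 1) / (0.0599/12)
FV = $349.79 × 571.957608
FV = $200,065.05

FV = PMT × ((1+r)^n - 1)/r = $200,065.05


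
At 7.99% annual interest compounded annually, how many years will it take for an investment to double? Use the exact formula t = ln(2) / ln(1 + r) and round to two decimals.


Doubling condition: (1 + r)^t = 2
Take ln of both sides: t × ln(1 + r) = ln(2)
t = ln(2) / ln(1 + r)
t = 0.693147 / 0.076868
t = 9.02

t = ln(2) / ln(1 + r) = 9.02 years


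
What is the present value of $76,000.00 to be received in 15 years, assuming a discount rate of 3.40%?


Present value formula: PV = FV / (1 + r)^t
PV = $76,000.00 / (1 + 0.034)^15
PV = $76,000.00 / 1.651232
PV = $46,026.24

PV = FV / (1 + r)^t = $46,026.24


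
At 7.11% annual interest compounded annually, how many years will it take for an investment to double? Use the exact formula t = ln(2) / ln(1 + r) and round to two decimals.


Doubling condition: (1 + r)^t = 2
Take ln of both sides: t × ln(1 + r) = ln(2)
t = ln(2) / ln(1 + r)
t = 0.693147 / 0.068686
t = 10.09

t = ln(2) / ln(1 + r) = 10.09 years


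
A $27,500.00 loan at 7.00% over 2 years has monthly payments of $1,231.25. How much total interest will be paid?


Total paid over the life of the loan = PMT × n.
Total paid = $1,231.25 × 24 = $29,550.00
Total interest = total paid − principal = $29,550.00 − $27,500.00 = $2,050.00

Total interest = (PMT × n) - PV = $2,050.00


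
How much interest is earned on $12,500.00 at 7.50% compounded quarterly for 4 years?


Compound interest earned = final amount − principal.
A = P(1 + r/n)^(nt) = $12,500.00 × (1 + 0.075/4)^(4 × 4) = $16,826.43
Interest = A − P = $16,826.43 − $12,500.00 = $4,326.43

Interest = A - P = $4,326.43


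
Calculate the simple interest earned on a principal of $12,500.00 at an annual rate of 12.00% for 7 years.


Simple interest formula: I = P × r × t
I = $12,500.00 × 0.12 × 7
I = $10,500.00

I = P × r × t = $10,500.00


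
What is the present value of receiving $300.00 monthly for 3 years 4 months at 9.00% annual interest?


Present value of an ordinary annuity: PV = PMT × (1 − (1 + r)^(−n)) / r
Monthly rate r = 0.09/12 = 0.0075, n = 40
PV = $300.00 × (1 − (1 + 0.09/12)^(−40)) / (0.09/12)
PV = $300.00 × 34.446938
PV = $10,334.08

PV = PMT × (1-(1+r)^(-n))/r = $10,334.08


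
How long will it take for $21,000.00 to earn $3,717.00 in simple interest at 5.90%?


Rearrange the simple interest formula for t:
I = P × r × t  ⇒  t = I / (P × r)
t = $3,717.00 / ($21,000.00 × 0.059)
t = 3

t = I/(P×r) = 3 years


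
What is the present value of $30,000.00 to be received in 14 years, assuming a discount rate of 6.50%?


Present value formula: PV = FV / (1 + r)^t
PV = $30,000.00 / (1 + 0.065)^14
PV = $30,000.00 / 2.414874
PV = $12,423.01

PV = FV / (1 + r)^t = $12,423.01


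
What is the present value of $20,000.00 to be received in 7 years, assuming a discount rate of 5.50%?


Present value formula: PV = FV / (1 + r)^t
PV = $20,000.00 / (1 + 0.055)^7
PV = $20,000.00 / 1.454679
PV = $13,748.74

PV = FV / (1 + r)^t = $13,748.74


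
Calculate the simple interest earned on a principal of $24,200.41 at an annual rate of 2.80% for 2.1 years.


Simple interest formula: I = P × r × t
I = $24,200.41 × 0.028 × 2.1
I = $1,422.98

I = P × r × t = $1,422.98


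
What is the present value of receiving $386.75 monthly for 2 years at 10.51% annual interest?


Present value of an ordinary annuity: PV = PMT × (1 − (1 + r)^(−n)) / r
Monthly rate r = 0.1051/12 ≈ 0.00875833, n = 24
PV = $386.75 × (1 − (1 + 0.1051/12)^(−24)) / (0.1051/12)
PV = $386.75 × 21.560706
PV = $8,338.60

PV = PMT × (1-(1+r)^(-n))/r = $8,338.60


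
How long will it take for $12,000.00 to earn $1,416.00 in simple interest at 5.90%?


Rearrange the simple interest formula for t:
I = P × r × t  ⇒  t = I / (P × r)
t = $1,416.00 / ($12,000.00 × 0.059)
t = 2

t = I/(P×r) = 2 years


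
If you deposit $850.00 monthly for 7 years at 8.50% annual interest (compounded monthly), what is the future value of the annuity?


Future value of an ordinary annuity: FV = PMT × ((1 + r)^n − 1) / r
Monthly rate r = 0.085/12 ≈ 0.00708333, n = 84
FV = $850.00 × ((1 + 0.085/12)^84 − 1) / (0.085/12)
FV = $850.00 × 114.2445588
FV = $97,107.87

FV = PMT × ((1+r)^n - 1)/r = $97,107.87


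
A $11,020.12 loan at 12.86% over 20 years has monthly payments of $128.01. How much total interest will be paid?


Total paid over the life of the loan = PMT × n.
Total paid = $128.01 × 240 = $30,722.40
Total interest = total paid − principal = $30,722.40 − $11,020.12 = $19,702.28

Total interest = (PMT × n) - PV = $19,702.28


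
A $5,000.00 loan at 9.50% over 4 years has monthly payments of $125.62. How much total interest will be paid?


Total paid over the life of the loan = PMT × n.
Total paid = $125.62 × 48 = $6,029.76
Total interest = total paid − principal = $6,029.76 − $5,000.00 = $1,029.76

Total interest = (PMT × n) - PV = $1,029.76


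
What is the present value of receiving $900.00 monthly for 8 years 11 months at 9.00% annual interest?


Present value of an ordinary annuity: PV = PMT × (1 − (1 + r)^(−n)) / r
Monthly rate r = 0.09/12 = 0.0075, n = 107
PV = $900.00 × (1 − (1 + 0.09/12)^(−107)) / (0.09/12)
PV = $900.00 × 73.393177
PV = $66,053.86

PV = PMT × (1-(1+r)^(-n))/r = $66,053.86


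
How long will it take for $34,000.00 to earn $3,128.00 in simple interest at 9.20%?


Rearrange the simple interest formula for t:
I = P × r × t  ⇒  t = I / (P × r)
t = $3,128.00 / ($34,000.00 × 0.092)
t = 1

t = I/(P×r) = 1 year


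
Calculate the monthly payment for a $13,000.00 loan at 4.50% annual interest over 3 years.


Loan payment formula: PMT = PV × r / (1 − (1 + r)^(−n))
Monthly rate r = 0.045/12 = 0.00375, n = 36 months
Denominator: 1 − (1 + 0.045/12)^(−36) = 0.126063
PMT = $13,000.00 × (0.045/12) / 0.126063
PMT = $386.71 per month

PMT = PV × r / (1-(1+r)^(-n)) = $386.71/month


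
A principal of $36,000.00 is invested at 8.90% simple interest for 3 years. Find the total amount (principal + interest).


Total amount formula: A = P(1 + rt) = P + P·r·t
Interest: I = P × r × t = $36,000.00 × 0.089 × 3 = $9,612.00
A = P + I = $36,000.00 + $9,612.00 = $45,612.00

A = P + I = P(1 + rt) = $45,612.00


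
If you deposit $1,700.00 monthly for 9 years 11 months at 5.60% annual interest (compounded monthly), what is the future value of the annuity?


Future value of an ordinary annuity: FV = PMT × ((1 + r)^n − 1) / r
Monthly rate r = 0.056/12 ≈ 0.00466667, n = 119
FV = $1,700.00 × ((1 + 0.056/12)^119 − 1) / (0.056/12)
FV = $1,700.00 × 158.629770
FV = $269,670.61

FV = PMT × ((1+r)^n - 1)/r = $269,670.61


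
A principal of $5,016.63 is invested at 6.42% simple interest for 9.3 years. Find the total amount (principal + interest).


Total amount formula: A = P(1 + rt) = P + P·r·t
Interest: I = P × r × t = $5,016.63 × 0.0642 × 9.3 = $2,995.23
A = P + I = $5,016.63 + $2,995.23 = $8,011.86

A = P + I = P(1 + rt) = $8,011.86


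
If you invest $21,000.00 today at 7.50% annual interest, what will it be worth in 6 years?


Future value formula: FV = PV × (1 + r)^t
FV = $21,000.00 × (1 + 0.075)^6
FV = $21,000.00 × 1.5433015
FV = $32,409.33

FV = PV × (1 + r)^t = $32,409.33


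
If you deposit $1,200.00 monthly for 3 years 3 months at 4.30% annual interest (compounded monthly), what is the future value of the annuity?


Future value of an ordinary annuity: FV = PMT × ((1 + r)^n − 1) / r
Monthly rate r = 0.043/12 ≈ 0.00358333, n = 39
FV = $1,200.00 × ((1 + 0.043/12)^39 − 1) / (0.043/12)
FV = $1,200.00 × 41.776479
FV = $50,131.77

FV = PMT × ((1+r)^n - 1)/r = $50,131.77


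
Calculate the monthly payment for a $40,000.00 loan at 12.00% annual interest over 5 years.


Loan payment formula: PMT = PV × r / (1 − (1 + r)^(−n))
Monthly rate r = 0.12/12 = 0.01, n = 60 months
Denominator: 1 − (1 + 0.12/12)^(−60) = 0.449550
PMT = $40,000.00 × (0.12/12) / 0.449550
PMT = $889.78 per month

PMT = PV × r / (1-(1+r)^(-n)) = $889.78/month


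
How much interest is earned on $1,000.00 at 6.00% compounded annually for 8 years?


Compound interest earned = final amount − principal.
A = P(1 + r/n)^(nt) = $1,000.00 × (1 + 0.06/1)^(1 × 8) = $1,593.85
Interest = A − P = $1,593.85 − $1,000.00 = $593.85

Interest = A - P = $593.85


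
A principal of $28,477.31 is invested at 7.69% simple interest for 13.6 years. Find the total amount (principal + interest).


Total amount formula: A = P(1 + rt) = P + P·r·t
Interest: I = P × r × t = $28,477.31 × 0.0769 × 13.6 = $29,782.71
A = P + I = $28,477.31 + $29,782.71 = $58,260.02

A = P + I = P(1 + rt) = $58,260.02


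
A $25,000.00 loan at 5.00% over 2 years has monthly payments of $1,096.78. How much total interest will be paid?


Total paid over the life of the loan = PMT × n.
Total paid = $1,096.78 × 24 = $26,322.72
Total interest = total paid − principal = $26,322.72 − $25,000.00 = $1,322.72

Total interest = (PMT × n) - PV = $1,322.72


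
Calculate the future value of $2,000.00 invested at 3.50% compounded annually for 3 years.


Compound interest formula: A = P(1 + r/n)^(nt)
A = $2,000.00 × (1 + 0.035/1)^(1 × 3)
Growth factor: (1 + 0.035/1)^3 = 1.108718
A = $2,000.00 × 1.108718
A = $2,217.44

A = P(1 + r/n)^(nt) = $2,217.44


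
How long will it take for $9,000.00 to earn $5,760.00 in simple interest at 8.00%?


Rearrange the simple interest formula for t:
I = P × r × t  ⇒  t = I / (P × r)
t = $5,760.00 / ($9,000.00 × 0.08)
t = 8

t = I/(P×r) = 8 years


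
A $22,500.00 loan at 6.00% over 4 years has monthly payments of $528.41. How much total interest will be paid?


Total paid over the life of the loan = PMT × n.
Total paid = $528.41 × 48 = $25,363.68
Total interest = total paid − principal = $25,363.68 − $22,500.00 = $2,863.68

Total interest = (PMT × n) - PV = $2,863.68


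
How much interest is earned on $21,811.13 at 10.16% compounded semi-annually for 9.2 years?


Compound interest earned = final amount − principal.
A = P(1 + r/n)^(nt) = $21,811.13 × (1 + 0.1016/2)^(2 × 9.2) = $54,280.94
Interest = A − P = $54,280.94 − $21,811.13 = $32,469.81

Interest = A - P = $32,469.81


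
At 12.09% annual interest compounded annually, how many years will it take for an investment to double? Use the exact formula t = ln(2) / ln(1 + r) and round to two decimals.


Doubling condition: (1 + r)^t = 2
Take ln of both sides: t × ln(1 + r) = ln(2)
t = ln(2) / ln(1 + r)
t = 0.693147 / 0.114132
t = 6.07

t = ln(2) / ln(1 + r) = 6.07 years


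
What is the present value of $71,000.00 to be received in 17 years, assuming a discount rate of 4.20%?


Present value formula: PV = FV / (1 + r)^t
PV = $71,000.00 / (1 + 0.042)^17
PV = $71,000.00 / 2.012571
PV = $35,278.26

PV = FV / (1 + r)^t = $35,278.26


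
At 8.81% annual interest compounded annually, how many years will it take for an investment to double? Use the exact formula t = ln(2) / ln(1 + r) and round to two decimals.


Doubling condition: (1 + r)^t = 2
Take ln of both sides: t × ln(1 + r) = ln(2)
t = ln(2) / ln(1 + r)
t = 0.693147 / 0.084433
t = 8.21

t = ln(2) / ln(1 + r) = 8.21 years


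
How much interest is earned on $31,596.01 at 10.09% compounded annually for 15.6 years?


Compound interest earned = final amount − principal.
A = P(1 + r/n)^(nt) = $31,596.01 × (1 + 0.1009/1)^(1 × 15.6) = $141,546.47
Interest = A − P = $141,546.47 − $31,596.01 = $109,950.46

Interest = A - P = $109,950.46


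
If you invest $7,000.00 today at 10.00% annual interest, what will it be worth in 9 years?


Future value formula: FV = PV × (1 + r)^t
FV = $7,000.00 × (1 + 0.1)^9
FV = $7,000.00 × 2.3579477
FV = $16,505.63

FV = PV × (1 + r)^t = $16,505.63


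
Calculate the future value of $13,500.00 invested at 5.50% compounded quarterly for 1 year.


Compound interest formula: A = P(1 + r/n)^(nt)
A = $13,500.00 × (1 + 0.055/4)^(4 × 1)
Growth factor: (1 + 0.055/4)^4 = 1.0561448
A = $13,500.00 × 1.0561448
A = $14,257.95

A = P(1 + r/n)^(nt) = $14,257.95


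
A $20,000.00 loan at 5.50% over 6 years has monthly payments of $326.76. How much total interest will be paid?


Total paid over the life of the loan = PMT × n.
Total paid = $326.76 × 72 = $23,526.72
Total interest = total paid − principal = $23,526.72 − $20,000.00 = $3,526.72

Total interest = (PMT × n) - PV = $3,526.72


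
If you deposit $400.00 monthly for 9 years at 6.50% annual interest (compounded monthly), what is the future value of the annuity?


Future value of an ordinary annuity: FV = PMT × ((1 + r)^n − 1) / r
Monthly rate r = 0.065/12 ≈ 0.00541667, n = 108
FV = $400.00 × ((1 + 0.065/12)^108 − 1) / (0.065/12)
FV = $400.00 × 146.244833
FV = $58,497.93

FV = PMT × ((1+r)^n - 1)/r = $58,497.93


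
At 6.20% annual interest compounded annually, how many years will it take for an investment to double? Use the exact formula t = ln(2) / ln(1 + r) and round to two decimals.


Doubling condition: (1 + r)^t = 2
Take ln of both sides: t × ln(1 + r) = ln(2)
t = ln(2) / ln(1 + r)
t = 0.693147 / 0.060154
t = 11.52

t = ln(2) / ln(1 + r) = 11.52 years


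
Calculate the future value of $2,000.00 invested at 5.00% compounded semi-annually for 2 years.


Compound interest formula: A = P(1 + r/n)^(nt)
A = $2,000.00 × (1 + 0.05/2)^(2 × 2)
Growth factor: (1 + 0.05/2)^4 = 1.103813
A = $2,000.00 × 1.103813
A = $2,207.63

A = P(1 + r/n)^(nt) = $2,207.63


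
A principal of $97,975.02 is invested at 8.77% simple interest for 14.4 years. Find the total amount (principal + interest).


Total amount formula: A = P(1 + rt) = P + P·r·t
Interest: I = P × r × t = $97,975.02 × 0.0877 × 14.4 = $123,730.69
A = P + I = $97,975.02 + $123,730.69 = $221,705.71

A = P + I = P(1 + rt) = $221,705.71


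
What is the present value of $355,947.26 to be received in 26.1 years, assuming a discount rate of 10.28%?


Present value formula: PV = FV / (1 + r)^t
PV = $355,947.26 / (1 + 0.1028)^26.1
PV = $355,947.26 / 12.857762
PV = $27,683.45

PV = FV / (1 + r)^t = $27,683.45


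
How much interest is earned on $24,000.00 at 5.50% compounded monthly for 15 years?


Compound interest earned = final amount − principal.
A = P(1 + r/n)^(nt) = $24,000.00 × (1 + 0.055/12)^(12 × 15) = $54,662.01
Interest = A − P = $54,662.01 − $24,000.00 = $30,662.01

Interest = A - P = $30,662.01


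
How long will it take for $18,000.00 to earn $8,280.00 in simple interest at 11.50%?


Rearrange the simple interest formula for t:
I = P × r × t  ⇒  t = I / (P × r)
t = $8,280.00 / ($18,000.00 × 0.115)
t = 4

t = I/(P×r) = 4 years


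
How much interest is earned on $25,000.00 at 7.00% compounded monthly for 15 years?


Compound interest earned = final amount − principal.
A = P(1 + r/n)^(nt) = $25,000.00 × (1 + 0.07/12)^(12 × 15) = $71,223.67
Interest = A − P = $71,223.67 − $25,000.00 = $46,223.67

Interest = A - P = $46,223.67


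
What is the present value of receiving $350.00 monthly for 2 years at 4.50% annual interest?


Present value of an ordinary annuity: PV = PMT × (1 − (1 + r)^(−n)) / r
Monthly rate r = 0.045/12 = 0.00375, n = 24
PV = $350.00 × (1 − (1 + 0.045/12)^(−24)) / (0.045/12)
PV = $350.00 × 22.910656
PV = $8,018.73

PV = PMT × (1-(1+r)^(-n))/r = $8,018.73


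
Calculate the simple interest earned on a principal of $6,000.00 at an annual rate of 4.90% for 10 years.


Simple interest formula: I = P × r × t
I = $6,000.00 × 0.049 × 10
I = $2,940.00

I = P × r × t = $2,940.00


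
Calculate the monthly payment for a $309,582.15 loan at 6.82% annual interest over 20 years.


Loan payment formula: PMT = PV × r / (1 − (1 + r)^(−n))
Monthly rate r = 0.0682/12 ≈ 0.00568333, n = 240 months
Denominator: 1 − (1 + 0.0682/12)^(−240) = 0.743375
PMT = $309,582.15 × (0.0682/12) / 0.743375
PMT = $2,366.85 per month

PMT = PV × r / (1-(1+r)^(-n)) = $2,366.85/month


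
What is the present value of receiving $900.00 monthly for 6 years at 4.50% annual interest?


Present value of an ordinary annuity: PV = PMT × (1 − (1 + r)^(−n)) / r
Monthly rate r = 0.045/12 = 0.00375, n = 72
PV = $900.00 × (1 − (1 + 0.045/12)^(−72)) / (0.045/12)
PV = $900.00 × 62.995976
PV = $56,696.38

PV = PMT × (1-(1+r)^(-n))/r = $56,696.38


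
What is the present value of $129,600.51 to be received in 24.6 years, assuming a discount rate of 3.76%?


Present value formula: PV = FV / (1 + r)^t
PV = $129,600.51 / (1 + 0.0376)^24.6
PV = $129,600.51 / 2.4793457
PV = $52,272.06

PV = FV / (1 + r)^t = $52,272.06


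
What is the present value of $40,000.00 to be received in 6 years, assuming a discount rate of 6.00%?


Present value formula: PV = FV / (1 + r)^t
PV = $40,000.00 / (1 + 0.06)^6
PV = $40,000.00 / 1.418519
PV = $28,198.42

PV = FV / (1 + r)^t = $28,198.42


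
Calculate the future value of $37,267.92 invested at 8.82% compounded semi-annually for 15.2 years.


Compound interest formula: A = P(1 + r/n)^(nt)
A = $37,267.92 × (1 + 0.0882/2)^(2 × 15.2)
Growth factor: (1 + 0.0882/2)^30.4 = 3.713297
A = $37,267.92 × 3.713297
A = $138,386.86

A = P(1 + r/n)^(nt) = $138,386.86


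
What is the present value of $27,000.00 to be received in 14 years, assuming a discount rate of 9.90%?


Present value formula: PV = FV / (1 + r)^t
PV = $27,000.00 / (1 + 0.099)^14
PV = $27,000.00 / 3.749451
PV = $7,201.05

PV = FV / (1 + r)^t = $7,201.05


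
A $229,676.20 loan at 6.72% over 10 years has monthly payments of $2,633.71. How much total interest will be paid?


Total paid over the life of the loan = PMT × n.
Total paid = $2,633.71 × 120 = $316,045.20
Total interest = total paid − principal = $316,045.20 − $229,676.20 = $86,369.00

Total interest = (PMT × n) - PV = $86,369.00


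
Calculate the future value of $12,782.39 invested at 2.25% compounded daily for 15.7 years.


Compound interest formula: A = P(1 + r/n)^(nt)
A = $12,782.39 × (1 + 0.0225/365)^(365 × 15.7)
Growth factor: (1 + 0.0225/365)^5730.5 = 1.4236715
A = $12,782.39 × 1.4236715
A = $18,197.92

A = P(1 + r/n)^(nt) = $18,197.92


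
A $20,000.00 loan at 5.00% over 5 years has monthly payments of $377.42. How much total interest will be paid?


Total paid over the life of the loan = PMT × n.
Total paid = $377.42 × 60 = $22,645.20
Total interest = total paid − principal = $22,645.20 − $20,000.00 = $2,645.20

Total interest = (PMT × n) - PV = $2,645.20


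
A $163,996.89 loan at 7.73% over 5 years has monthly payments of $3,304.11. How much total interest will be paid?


Total paid over the life of the loan = PMT × n.
Total paid = $3,304.11 × 60 = $198,246.60
Total interest = total paid − principal = $198,246.60 − $163,996.89 = $34,249.71

Total interest = (PMT × n) - PV = $34,249.71


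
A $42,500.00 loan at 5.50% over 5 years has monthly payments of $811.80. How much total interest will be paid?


Total paid over the life of the loan = PMT × n.
Total paid = $811.80 × 60 = $48,708.00
Total interest = total paid − principal = $48,708.00 − $42,500.00 = $6,208.00

Total interest = (PMT × n) - PV = $6,208.00


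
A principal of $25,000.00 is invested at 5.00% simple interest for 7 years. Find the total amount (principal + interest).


Total amount formula: A = P(1 + rt) = P + P·r·t
Interest: I = P × r × t = $25,000.00 × 0.05 × 7 = $8,750.00
A = P + I = $25,000.00 + $8,750.00 = $33,750.00

A = P + I = P(1 + rt) = $33,750.00


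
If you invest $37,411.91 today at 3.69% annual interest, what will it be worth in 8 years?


Future value formula: FV = PV × (1 + r)^t
FV = $37,411.91 × (1 + 0.0369)^8
FV = $37,411.91 × 1.3362724
FV = $49,992.50

FV = PV × (1 + r)^t = $49,992.50


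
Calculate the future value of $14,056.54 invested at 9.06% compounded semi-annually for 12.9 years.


Compound interest formula: A = P(1 + r/n)^(nt)
A = $14,056.54 × (1 + 0.0906/2)^(2 × 12.9)
Growth factor: (1 + 0.0906/2)^25.8 = 3.1362922
A = $14,056.54 × 3.1362922
A = $44,085.42

A = P(1 + r/n)^(nt) = $44,085.42


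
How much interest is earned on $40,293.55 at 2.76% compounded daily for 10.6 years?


Compound interest earned = final amount − principal.
A = P(1 + r/n)^(nt) = $40,293.55 × (1 + 0.0276/365)^(365 × 10.6) = $53,986.84
Interest = A − P = $53,986.84 − $40,293.55 = $13,693.29

Interest = A - P = $13,693.29


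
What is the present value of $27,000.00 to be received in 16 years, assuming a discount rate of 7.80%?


Present value formula: PV = FV / (1 + r)^t
PV = $27,000.00 / (1 + 0.078)^16
PV = $27,000.00 / 3.325831
PV = $8,118.27

PV = FV / (1 + r)^t = $8,118.27


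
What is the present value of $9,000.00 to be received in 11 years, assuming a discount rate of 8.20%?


Present value formula: PV = FV / (1 + r)^t
PV = $9,000.00 / (1 + 0.082)^11
PV = $9,000.00 / 2.379578
PV = $3,782.18

PV = FV / (1 + r)^t = $3,782.18


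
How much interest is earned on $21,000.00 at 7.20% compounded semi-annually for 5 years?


Compound interest earned = final amount − principal.
A = P(1 + r/n)^(nt) = $21,000.00 × (1 + 0.072/2)^(2 × 5) = $29,910.03
Interest = A − P = $29,910.03 − $21,000.00 = $8,910.03

Interest = A - P = $8,910.03


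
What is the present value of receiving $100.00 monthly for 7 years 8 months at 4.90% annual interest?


Present value of an ordinary annuity: PV = PMT × (1 − (1 + r)^(−n)) / r
Monthly rate r = 0.049/12 ≈ 0.00408333, n = 92
PV = $100.00 × (1 − (1 + 0.049/12)^(−92)) / (0.049/12)
PV = $100.00 × 76.565682
PV = $7,656.57

PV = PMT × (1-(1+r)^(-n))/r = $7,656.57


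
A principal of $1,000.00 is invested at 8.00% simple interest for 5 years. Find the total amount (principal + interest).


Total amount formula: A = P(1 + rt) = P + P·r·t
Interest: I = P × r × t = $1,000.00 × 0.08 × 5 = $400.00
A = P + I = $1,000.00 + $400.00 = $1,400.00

A = P + I = P(1 + rt) = $1,400.00


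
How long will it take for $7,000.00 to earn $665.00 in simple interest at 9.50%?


Rearrange the simple interest formula for t:
I = P × r × t  ⇒  t = I / (P × r)
t = $665.00 / ($7,000.00 × 0.095)
t = 1

t = I/(P×r) = 1 year


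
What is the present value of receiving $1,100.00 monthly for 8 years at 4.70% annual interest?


Present value of an ordinary annuity: PV = PMT × (1 − (1 + r)^(−n)) / r
Monthly rate r = 0.047/12 ≈ 0.00391667, n = 96
PV = $1,100.00 × (1 − (1 + 0.047/12)^(−96)) / (0.047/12)
PV = $1,100.00 × 79.887633
PV = $87,876.40

PV = PMT × (1-(1+r)^(-n))/r = $87,876.40


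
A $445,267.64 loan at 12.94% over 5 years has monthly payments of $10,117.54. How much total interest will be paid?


Total paid over the life of the loan = PMT × n.
Total paid = $10,117.54 × 60 = $607,052.40
Total interest = total paid − principal = $607,052.40 − $445,267.64 = $161,784.76

Total interest = (PMT × n) - PV = $161,784.76


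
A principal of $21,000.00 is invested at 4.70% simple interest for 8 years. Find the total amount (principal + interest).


Total amount formula: A = P(1 + rt) = P + P·r·t
Interest: I = P × r × t = $21,000.00 × 0.047 × 8 = $7,896.00
A = P + I = $21,000.00 + $7,896.00 = $28,896.00

A = P + I = P(1 + rt) = $28,896.00


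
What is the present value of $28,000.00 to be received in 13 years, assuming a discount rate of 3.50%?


Present value formula: PV = FV / (1 + r)^t
PV = $28,000.00 / (1 + 0.035)^13
PV = $28,000.00 / 1.563956
PV = $17,903.32

PV = FV / (1 + r)^t = $17,903.32


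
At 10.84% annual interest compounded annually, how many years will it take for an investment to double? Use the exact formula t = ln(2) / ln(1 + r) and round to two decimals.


Doubling condition: (1 + r)^t = 2
Take ln of both sides: t × ln(1 + r) = ln(2)
t = ln(2) / ln(1 + r)
t = 0.693147 / 0.102918
t = 6.73

t = ln(2) / ln(1 + r) = 6.73 years


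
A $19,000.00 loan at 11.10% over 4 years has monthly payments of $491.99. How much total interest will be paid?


Total paid over the life of the loan = PMT × n.
Total paid = $491.99 × 48 = $23,615.52
Total interest = total paid − principal = $23,615.52 − $19,000.00 = $4,615.52

Total interest = (PMT × n) - PV = $4,615.52


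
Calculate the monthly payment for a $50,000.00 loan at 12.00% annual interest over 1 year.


Loan payment formula: PMT = PV × r / (1 − (1 + r)^(−n))
Monthly rate r = 0.12/12 = 0.01, n = 12 months
Denominator: 1 − (1 + 0.12/12)^(−12) = 0.1125508
PMT = $50,000.00 × (0.12/12) / 0.1125508
PMT = $4,442.44 per month

PMT = PV × r / (1-(1+r)^(-n)) = $4,442.44/month


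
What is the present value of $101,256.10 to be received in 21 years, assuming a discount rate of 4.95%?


Present value formula: PV = FV / (1 + r)^t
PV = $101,256.10 / (1 + 0.0495)^21
PV = $101,256.10 / 2.758235
PV = $36,710.47

PV = FV / (1 + r)^t = $36,710.47


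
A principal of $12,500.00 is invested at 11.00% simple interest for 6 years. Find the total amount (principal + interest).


Total amount formula: A = P(1 + rt) = P + P·r·t
Interest: I = P × r × t = $12,500.00 × 0.11 × 6 = $8,250.00
A = P + I = $12,500.00 + $8,250.00 = $20,750.00

A = P + I = P(1 + rt) = $20,750.00


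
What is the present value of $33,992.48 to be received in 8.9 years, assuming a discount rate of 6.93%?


Present value formula: PV = FV / (1 + r)^t
PV = $33,992.48 / (1 + 0.0693)^8.9
PV = $33,992.48 / 1.8154577
PV = $18,723.92

PV = FV / (1 + r)^t = $18,723.92


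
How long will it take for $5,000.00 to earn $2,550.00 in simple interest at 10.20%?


Rearrange the simple interest formula for t:
I = P × r × t  ⇒  t = I / (P × r)
t = $2,550.00 / ($5,000.00 × 0.102)
t = 5

t = I/(P×r) = 5 years


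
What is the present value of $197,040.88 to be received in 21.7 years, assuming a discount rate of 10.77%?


Present value formula: PV = FV / (1 + r)^t
PV = $197,040.88 / (1 + 0.1077)^21.7
PV = $197,040.88 / 9.203664
PV = $21,408.96

PV = FV / (1 + r)^t = $21,408.96


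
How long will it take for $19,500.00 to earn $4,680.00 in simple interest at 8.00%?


Rearrange the simple interest formula for t:
I = P × r × t  ⇒  t = I / (P × r)
t = $4,680.00 / ($19,500.00 × 0.08)
t = 3

t = I/(P×r) = 3 years


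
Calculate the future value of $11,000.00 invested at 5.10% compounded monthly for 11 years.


Compound interest formula: A = P(1 + r/n)^(nt)
A = $11,000.00 × (1 + 0.051/12)^(12 × 11)
Growth factor: (1 + 0.051/12)^132 = 1.750342
A = $11,000.00 × 1.750342
A = $19,253.76

A = P(1 + r/n)^(nt) = $19,253.76


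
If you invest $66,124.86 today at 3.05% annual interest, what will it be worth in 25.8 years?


Future value formula: FV = PV × (1 + r)^t
FV = $66,124.86 × (1 + 0.0305)^25.8
FV = $66,124.86 × 2.1708924
FV = $143,549.96

FV = PV × (1 + r)^t = $143,549.96


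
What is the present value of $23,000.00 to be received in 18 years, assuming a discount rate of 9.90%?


Present value formula: PV = FV / (1 + r)^t
PV = $23,000.00 / (1 + 0.099)^18
PV = $23,000.00 / 5.469636
PV = $4,205.03

PV = FV / (1 + r)^t = $4,205.03


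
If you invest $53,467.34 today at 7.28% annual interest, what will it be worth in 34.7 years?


Future value formula: FV = PV × (1 + r)^t
FV = $53,467.34 × (1 + 0.0728)^34.7
FV = $53,467.34 × 11.4551595
FV = $612,476.91

FV = PV × (1 + r)^t = $612,476.91


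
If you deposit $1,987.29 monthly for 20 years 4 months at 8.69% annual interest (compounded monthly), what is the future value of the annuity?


Future value of an ordinary annuity: FV = PMT × ((1 + r)^n − 1) / r
Monthly rate r = 0.0869/12 ≈ 0.00724167, n = 244
FV = $1,987.29 × ((1 + 0.0869/12)^244 − 1) / (0.0869/12)
FV = $1,987.29 × 665.029639
FV = $1,321,606.75

FV = PMT × ((1+r)^n - 1)/r = $1,321,606.75


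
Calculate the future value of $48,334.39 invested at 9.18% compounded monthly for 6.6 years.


Compound interest formula: A = P(1 + r/n)^(nt)
A = $48,334.39 × (1 + 0.0918/12)^(12 × 6.6)
Growth factor: (1 + 0.0918/12)^79.2 = 1.8286432
A = $48,334.39 × 1.8286432
A = $88,386.35

A = P(1 + r/n)^(nt) = $88,386.35


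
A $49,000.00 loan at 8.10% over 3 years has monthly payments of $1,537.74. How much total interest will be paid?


Total paid over the life of the loan = PMT × n.
Total paid = $1,537.74 × 36 = $55,358.64
Total interest = total paid − principal = $55,358.64 − $49,000.00 = $6,358.64

Total interest = (PMT × n) - PV = $6,358.64


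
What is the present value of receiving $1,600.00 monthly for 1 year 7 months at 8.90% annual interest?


Present value of an ordinary annuity: PV = PMT × (1 − (1 + r)^(−n)) / r
Monthly rate r = 0.089/12 ≈ 0.00741667, n = 19
PV = $1,600.00 × (1 − (1 + 0.089/12)^(−19)) / (0.089/12)
PV = $1,600.00 × 17.661107
PV = $28,257.77

PV = PMT × (1-(1+r)^(-n))/r = $28,257.77


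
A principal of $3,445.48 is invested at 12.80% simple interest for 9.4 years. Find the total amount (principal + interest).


Total amount formula: A = P(1 + rt) = P + P·r·t
Interest: I = P × r × t = $3,445.48 × 0.128 × 9.4 = $4,145.60
A = P + I = $3,445.48 + $4,145.60 = $7,591.08

A = P + I = P(1 + rt) = $7,591.08


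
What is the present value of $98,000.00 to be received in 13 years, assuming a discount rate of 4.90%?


Present value formula: PV = FV / (1 + r)^t
PV = $98,000.00 / (1 + 0.049)^13
PV = $98,000.00 / 1.862436
PV = $52,619.26

PV = FV / (1 + r)^t = $52,619.26


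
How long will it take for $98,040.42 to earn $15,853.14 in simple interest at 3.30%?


Rearrange the simple interest formula for t:
I = P × r × t  ⇒  t = I / (P × r)
t = $15,853.14 / ($98,040.42 × 0.033)
t = 4.9

t = I/(P×r) = 4.9 years


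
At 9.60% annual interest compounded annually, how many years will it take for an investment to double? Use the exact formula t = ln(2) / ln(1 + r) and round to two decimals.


Doubling condition: (1 + r)^t = 2
Take ln of both sides: t × ln(1 + r) = ln(2)
t = ln(2) / ln(1 + r)
t = 0.693147 / 0.091667
t = 7.56

t = ln(2) / ln(1 + r) = 7.56 years


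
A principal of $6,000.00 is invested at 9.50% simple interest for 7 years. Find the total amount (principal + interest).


Total amount formula: A = P(1 + rt) = P + P·r·t
Interest: I = P × r × t = $6,000.00 × 0.095 × 7 = $3,990.00
A = P + I = $6,000.00 + $3,990.00 = $9,990.00

A = P + I = P(1 + rt) = $9,990.00


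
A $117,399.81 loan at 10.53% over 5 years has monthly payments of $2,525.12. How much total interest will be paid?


Total paid over the life of the loan = PMT × n.
Total paid = $2,525.12 × 60 = $151,507.20
Total interest = total paid − principal = $151,507.20 − $117,399.81 = $34,107.39

Total interest = (PMT × n) - PV = $34,107.39


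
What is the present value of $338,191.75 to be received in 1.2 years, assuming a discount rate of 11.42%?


Present value formula: PV = FV / (1 + r)^t
PV = $338,191.75 / (1 + 0.1142)^1.2
PV = $338,191.75 / 1.13855964
PV = $297,034.73

PV = FV / (1 + r)^t = $297,034.73


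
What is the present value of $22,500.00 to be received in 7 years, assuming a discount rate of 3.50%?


Present value formula: PV = FV / (1 + r)^t
PV = $22,500.00 / (1 + 0.035)^7
PV = $22,500.00 / 1.272279
PV = $17,684.80

PV = FV / (1 + r)^t = $17,684.80


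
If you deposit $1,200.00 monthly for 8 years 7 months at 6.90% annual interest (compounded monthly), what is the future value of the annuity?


Future value of an ordinary annuity: FV = PMT × ((1 + r)^n − 1) / r
Monthly rate r = 0.069/12 = 0.00575, n = 103
FV = $1,200.00 × ((1 + 0.069/12)^103 − 1) / (0.069/12)
FV = $1,200.00 × 139.997862
FV = $167,997.43

FV = PMT × ((1+r)^n - 1)/r = $167,997.43


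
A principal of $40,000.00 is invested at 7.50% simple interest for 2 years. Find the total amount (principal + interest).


Total amount formula: A = P(1 + rt) = P + P·r·t
Interest: I = P × r × t = $40,000.00 × 0.075 × 2 = $6,000.00
A = P + I = $40,000.00 + $6,000.00 = $46,000.00

A = P + I = P(1 + rt) = $46,000.00


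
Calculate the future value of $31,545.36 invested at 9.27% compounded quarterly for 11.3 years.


Compound interest formula: A = P(1 + r/n)^(nt)
A = $31,545.36 × (1 + 0.0927/4)^(4 × 11.3)
Growth factor: (1 + 0.0927/4)^45.2 = 2.816673
A = $31,545.36 × 2.816673
A = $88,852.96

A = P(1 + r/n)^(nt) = $88,852.96


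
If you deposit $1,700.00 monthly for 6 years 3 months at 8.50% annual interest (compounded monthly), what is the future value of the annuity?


Future value of an ordinary annuity: FV = PMT × ((1 + r)^n − 1) / r
Monthly rate r = 0.085/12 ≈ 0.00708333, n = 75
FV = $1,700.00 × ((1 + 0.085/12)^75 − 1) / (0.085/12)
FV = $1,700.00 × 98.523495
FV = $167,489.94

FV = PMT × ((1+r)^n - 1)/r = $167,489.94


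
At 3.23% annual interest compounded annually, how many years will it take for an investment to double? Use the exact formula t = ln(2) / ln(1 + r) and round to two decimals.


Doubling condition: (1 + r)^t = 2
Take ln of both sides: t × ln(1 + r) = ln(2)
t = ln(2) / ln(1 + r)
t = 0.693147 / 0.031789
t = 21.80

t = ln(2) / ln(1 + r) = 21.80 years


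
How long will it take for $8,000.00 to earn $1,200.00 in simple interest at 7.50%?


Rearrange the simple interest formula for t:
I = P × r × t  ⇒  t = I / (P × r)
t = $1,200.00 / ($8,000.00 × 0.075)
t = 2

t = I/(P×r) = 2 years


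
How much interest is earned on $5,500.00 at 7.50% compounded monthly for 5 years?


Compound interest earned = final amount − principal.
A = P(1 + r/n)^(nt) = $5,500.00 × (1 + 0.075/12)^(12 × 5) = $7,993.12
Interest = A − P = $7,993.12 − $5,500.00 = $2,493.12

Interest = A - P = $2,493.12


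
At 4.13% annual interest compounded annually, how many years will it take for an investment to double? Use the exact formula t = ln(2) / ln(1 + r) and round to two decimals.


Doubling condition: (1 + r)^t = 2
Take ln of both sides: t × ln(1 + r) = ln(2)
t = ln(2) / ln(1 + r)
t = 0.693147 / 0.040470
t = 17.13

t = ln(2) / ln(1 + r) = 17.13 years


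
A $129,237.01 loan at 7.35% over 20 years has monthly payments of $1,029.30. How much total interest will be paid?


Total paid over the life of the loan = PMT × n.
Total paid = $1,029.30 × 240 = $247,032.00
Total interest = total paid − principal = $247,032.00 − $129,237.01 = $117,794.99

Total interest = (PMT × n) - PV = $117,794.99
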